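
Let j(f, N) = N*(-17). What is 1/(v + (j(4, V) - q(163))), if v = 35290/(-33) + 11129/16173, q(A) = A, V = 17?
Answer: -177903/270538127 ≈ -0.00065759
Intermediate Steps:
j(f, N) = -17*N
v = -190125971/177903 (v = 35290*(-1/33) + 11129*(1/16173) = -35290/33 + 11129/16173 = -190125971/177903 ≈ -1068.7)
1/(v + (j(4, V) - q(163))) = 1/(-190125971/177903 + (-17*17 - 1*163)) = 1/(-190125971/177903 + (-289 - 163)) = 1/(-190125971/177903 - 452) = 1/(-270538127/177903) = -177903/270538127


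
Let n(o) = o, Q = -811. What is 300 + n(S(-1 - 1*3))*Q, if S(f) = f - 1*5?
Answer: 7599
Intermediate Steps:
S(f) = -5 + f (S(f) = f - 5 = -5 + f)
300 + n(S(-1 - 1*3))*Q = 300 + (-5 + (-1 - 1*3))*(-811) = 300 + (-5 + (-1 - 3))*(-811) = 300 + (-5 - 4)*(-811) = 300 - 9*(-811) = 300 + 7299 = 7599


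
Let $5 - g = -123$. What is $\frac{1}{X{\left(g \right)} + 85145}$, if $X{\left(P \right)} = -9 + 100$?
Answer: $\frac{1}{85236} \approx 1.1732 \cdot 10^{-5}$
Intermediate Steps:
$g = 128$ ($g = 5 - -123 = 5 + 123 = 128$)
$X{\left(P \right)} = 91$
$\frac{1}{X{\left(g \right)} + 85145} = \frac{1}{91 + 85145} = \frac{1}{85236}$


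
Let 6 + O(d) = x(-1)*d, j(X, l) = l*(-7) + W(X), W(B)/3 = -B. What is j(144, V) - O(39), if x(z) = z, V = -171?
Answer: 810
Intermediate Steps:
W(B) = -3*B (W(B) = 3*(-B) = -3*B)
j(X, l) = -7*l - 3*X (j(X, l) = l*(-7) - 3*X = -7*l - 3*X)
O(d) = -6 - d
j(144, V) - O(39) = (-7*(-171) - 3*144) - (-6 - 1*39) = (1197 - 432) - (-6 - 39) = 765 - 1*(-45) = 765 + 45 = 810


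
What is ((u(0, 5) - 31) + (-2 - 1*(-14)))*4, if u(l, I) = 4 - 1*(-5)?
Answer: -40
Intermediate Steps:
u(l, I) = 9 (u(l, I) = 4 + 5 = 9)
((u(0, 5) - 31) + (-2 - 1*(-14)))*4 = ((9 - 31) + (-2 - 1*(-14)))*4 = (-22 + (-2 + 14))*4 = (-22 + 12)*4 = -10*4 = -40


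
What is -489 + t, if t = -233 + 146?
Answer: -576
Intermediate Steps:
t = -87
-489 + t = -489 - 87 = -576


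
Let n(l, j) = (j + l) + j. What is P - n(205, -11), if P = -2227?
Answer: -2410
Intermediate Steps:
n(l, j) = l + 2*j
P - n(205, -11) = -2227 - (205 + 2*(-11)) = -2227 - (205 - 22) = -2227 - 1*183 = -2227 - 183 = -2410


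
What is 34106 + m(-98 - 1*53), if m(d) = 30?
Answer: 34136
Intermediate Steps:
34106 + m(-98 - 1*53) = 34106 + 30 = 34136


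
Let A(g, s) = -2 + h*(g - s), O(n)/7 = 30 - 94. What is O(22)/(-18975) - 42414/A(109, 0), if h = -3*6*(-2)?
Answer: -401524297/37209975 ≈ -10.791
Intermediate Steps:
O(n) = -448 (O(n) = 7*(30 - 94) = 7*(-64) = -448)
h = 36 (h = -18*(-2) = 36)
A(g, s) = -2 - 36*s + 36*g (A(g, s) = -2 + 36*(g - s) = -2 + (-36*s + 36*g) = -2 - 36*s + 36*g)
O(22)/(-18975) - 42414/A(109, 0) = -448/(-18975) - 42414/(-2 - 36*0 + 36*109) = -448*(-1/18975) - 42414/(-2 + 0 + 3924) = 448/18975 - 42414/3922 = 448/18975 - 42414*1/3922 = 448/18975 - 21207/1961 = -401524297/37209975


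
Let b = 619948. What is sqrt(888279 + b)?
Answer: sqrt(1508227) ≈ 1228.1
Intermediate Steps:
sqrt(888279 + b) = sqrt(888279 + 619948) = sqrt(1508227)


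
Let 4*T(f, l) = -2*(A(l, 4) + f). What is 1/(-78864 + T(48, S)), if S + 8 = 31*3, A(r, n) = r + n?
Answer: -2/157865 ≈ -1.2669e-5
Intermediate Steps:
A(r, n) = n + r
S = 85 (S = -8 + 31*3 = -8 + 93 = 85)
T(f, l) = -2 - f/2 - l/2 (T(f, l) = (-2*((4 + l) + f))/4 = (-2*(4 + f + l))/4 = (-8 - 2*f - 2*l)/4 = -2 - f/2 - l/2)
1/(-78864 + T(48, S)) = 1/(-78864 + (-2 - 1/2*48 - 1/2*85)) = 1/(-78864 + (-2 - 24 - 85/2)) = 1/(-78864 - 137/2) = 1/(-157865/2) = -2/157865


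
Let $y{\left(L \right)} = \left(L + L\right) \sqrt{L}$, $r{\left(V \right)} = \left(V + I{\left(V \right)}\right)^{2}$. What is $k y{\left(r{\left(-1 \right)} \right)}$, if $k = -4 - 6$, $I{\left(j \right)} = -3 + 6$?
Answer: $-160$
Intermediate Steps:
$I{\left(j \right)} = 3$
$r{\left(V \right)} = \left(3 + V\right)^{2}$ ($r{\left(V \right)} = \left(V + 3\right)^{2} = \left(3 + V\right)^{2}$)
$k = -10$ ($k = -4 - 6 = -10$)
$y{\left(L \right)} = 2 L^{\frac{3}{2}}$ ($y{\left(L \right)} = 2 L \sqrt{L} = 2 L^{\frac{3}{2}}$)
$k y{\left(r{\left(-1 \right)} \right)} = - 10 \cdot 2 \left(\left(3 - 1\right)^{2}\right)^{\frac{3}{2}} = - 10 \cdot 2 \left(2^{2}\right)^{\frac{3}{2}} = - 10 \cdot 2 \cdot 4^{\frac{3}{2}} = - 10 \cdot 2 \cdot 8 = \left(-10\right) 16 = -160$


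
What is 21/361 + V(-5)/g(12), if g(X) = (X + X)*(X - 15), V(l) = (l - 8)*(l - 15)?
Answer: -23087/6498 ≈ -3.5529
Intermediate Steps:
V(l) = (-15 + l)*(-8 + l) (V(l) = (-8 + l)*(-15 + l) = (-15 + l)*(-8 + l))
g(X) = 2*X*(-15 + X) (g(X) = (2*X)*(-15 + X) = 2*X*(-15 + X))
21/361 + V(-5)/g(12) = 21/361 + (120 + (-5)² - 23*(-5))/((2*12*(-15 + 12))) = 21*(1/361) + (120 + 25 + 115)/((2*12*(-3))) = 21/361 + 260/(-72) = 21/361 + 260*(-1/72) = 21/361 - 65/18 = -23087/6498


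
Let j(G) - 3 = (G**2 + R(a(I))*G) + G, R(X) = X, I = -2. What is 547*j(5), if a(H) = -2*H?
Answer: 28991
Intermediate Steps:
j(G) = 3 + G**2 + 5*G (j(G) = 3 + ((G**2 + (-2*(-2))*G) + G) = 3 + ((G**2 + 4*G) + G) = 3 + (G**2 + 5*G) = 3 + G**2 + 5*G)
547*j(5) = 547*(3 + 5**2 + 5*5) = 547*(3 + 25 + 25) = 547*53 = 28991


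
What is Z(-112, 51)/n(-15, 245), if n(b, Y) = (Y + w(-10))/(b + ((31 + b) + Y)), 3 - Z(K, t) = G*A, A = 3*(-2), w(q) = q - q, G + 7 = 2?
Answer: -6642/245 ≈ -27.110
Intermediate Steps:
G = -5 (G = -7 + 2 = -5)
w(q) = 0
A = -6
Z(K, t) = -27 (Z(K, t) = 3 - (-5)*(-6) = 3 - 1*30 = 3 - 30 = -27)
n(b, Y) = Y/(31 + Y + 2*b) (n(b, Y) = (Y + 0)/(b + ((31 + b) + Y)) = Y/(b + (31 + Y + b)) = Y/(31 + Y + 2*b))
Z(-112, 51)/n(-15, 245) = -27/(245/(31 + 245 + 2*(-15))) = -27/(245/(31 + 245 - 30)) = -27/(245/246) = -27/(245*(1/246)) = -27/245/246 = -27*246/245 = -6642/245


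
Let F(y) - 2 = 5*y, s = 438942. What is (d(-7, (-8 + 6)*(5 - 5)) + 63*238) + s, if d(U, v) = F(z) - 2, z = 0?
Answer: 453936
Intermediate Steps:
F(y) = 2 + 5*y
d(U, v) = 0 (d(U, v) = (2 + 5*0) - 2 = (2 + 0) - 2 = 2 - 2 = 0)
(d(-7, (-8 + 6)*(5 - 5)) + 63*238) + s = (0 + 63*238) + 438942 = (0 + 14994) + 438942 = 14994 + 438942 = 453936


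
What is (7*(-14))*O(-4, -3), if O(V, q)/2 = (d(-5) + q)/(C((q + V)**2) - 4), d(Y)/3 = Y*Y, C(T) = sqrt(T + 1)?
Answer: -28224/17 - 35280*sqrt(2)/17 ≈ -4595.1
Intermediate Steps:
C(T) = sqrt(1 + T)
d(Y) = 3*Y**2 (d(Y) = 3*(Y*Y) = 3*Y**2)
O(V, q) = 2*(75 + q)/(-4 + sqrt(1 + (V + q)**2)) (O(V, q) = 2*((3*(-5)**2 + q)/(sqrt(1 + (q + V)**2) - 4)) = 2*((3*25 + q)/(sqrt(1 + (V + q)**2) - 4)) = 2*((75 + q)/(-4 + sqrt(1 + (V + q)**2))) = 2*(75 + q)/(-4 + sqrt(1 + (V + q)**2)))
(7*(-14))*O(-4, -3) = (7*(-14))*(2*(75 - 3)/(-4 + sqrt(1 + (-4 - 3)**2))) = -196*72/(-4 + sqrt(1 + (-7)**2)) = -196*72/(-4 + sqrt(1 + 49)) = -196*72/(-4 + sqrt(50)) = -196*72/(-4 + 5*sqrt(2)) = -14112/(-4 + 5*sqrt(2))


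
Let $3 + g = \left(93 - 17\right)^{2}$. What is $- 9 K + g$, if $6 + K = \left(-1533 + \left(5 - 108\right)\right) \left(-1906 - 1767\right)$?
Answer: $-54075425$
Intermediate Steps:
$g = 5773$ ($g = -3 + \left(93 - 17\right)^{2} = -3 + 76^{2} = -3 + 5776 = 5773$)
$K = 6009022$ ($K = -6 + \left(-1533 + \left(5 - 108\right)\right) \left(-1906 - 1767\right) = -6 + \left(-1533 + \left(5 - 108\right)\right) \left(-3673\right) = -6 + \left(-1533 - 103\right) \left(-3673\right) = -6 - -6009028 = -6 + 6009028 = 6009022$)
$- 9 K + g = \left(-9\right) 6009022 + 5773 = -54081198 + 5773 = -54075425$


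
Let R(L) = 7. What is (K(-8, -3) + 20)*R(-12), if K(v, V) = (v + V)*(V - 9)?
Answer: 1064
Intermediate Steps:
K(v, V) = (-9 + V)*(V + v) (K(v, V) = (V + v)*(-9 + V) = (-9 + V)*(V + v))
(K(-8, -3) + 20)*R(-12) = (((-3)² - 9*(-3) - 9*(-8) - 3*(-8)) + 20)*7 = ((9 + 27 + 72 + 24) + 20)*7 = (132 + 20)*7 = 152*7 = 1064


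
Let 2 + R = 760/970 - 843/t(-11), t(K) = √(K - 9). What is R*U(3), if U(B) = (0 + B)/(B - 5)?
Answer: 177/97 - 2529*I*√5/20 ≈ 1.8247 - 282.75*I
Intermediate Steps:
t(K) = √(-9 + K)
U(B) = B/(-5 + B)
R = -118/97 + 843*I*√5/10 (R = -2 + (760/970 - 843/√(-9 - 11)) = -2 + (760*(1/970) - 843*(-I*√5/10)) = -2 + (76/97 - 843*(-I*√5/10)) = -2 + (76/97 - (-843)*I*√5/10) = -2 + (76/97 + 843*I*√5/10) = -118/97 + 843*I*√5/10 ≈ -1.2165 + 188.5*I)
R*U(3) = (-118/97 + 843*I*√5/10)*(3/(-5 + 3)) = (-118/97 + 843*I*√5/10)*(3/(-2)) = (-118/97 + 843*I*√5/10)*(3*(-½)) = (-118/97 + 843*I*√5/10)*(-3/2) = 177/97 - 2529*I*√5/20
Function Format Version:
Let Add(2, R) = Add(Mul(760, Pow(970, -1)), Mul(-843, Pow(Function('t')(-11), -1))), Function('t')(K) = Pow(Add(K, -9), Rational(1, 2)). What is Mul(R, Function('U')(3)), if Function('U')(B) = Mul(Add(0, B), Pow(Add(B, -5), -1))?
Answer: Add(Rational(177, 97), Mul(Rational(-2529, 20), I, Pow(5, Rational(1, 2)))) ≈ Add(1.8247, Mul(-282.75, I))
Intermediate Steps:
Function('t')(K) = Pow(Add(-9, K), Rational(1, 2))
Function('U')(B) = Mul(B, Pow(Add(-5, B), -1))
R = Add(Rational(-118, 97), Mul(Rational(843, 10), I, Pow(5, Rational(1, 2)))) (R = Add(-2, Add(Mul(760, Pow(970, -1)), Mul(-843, Pow(Pow(Add(-9, -11), Rational(1, 2)), -1)))) = Add(-2, Add(Mul(760, Rational(1, 970)), Mul(-843, Pow(Pow(-20, Rational(1, 2)), -1)))) = Add(-2, Add(Rational(76, 97), Mul(-843, Pow(Mul(2, I, Pow(5, Rational(1, 2))), -1)))) = Add(-2, Add(Rational(76, 97), Mul(-843, Mul(Rational(-1, 10), I, Pow(5, Rational(1, 2)))))) = Add(-2, Add(Rational(76, 97), Mul(Rational(843, 10), I, Pow(5, Rational(1, 2))))) = Add(Rational(-118, 97), Mul(Rational(843, 10), I, Pow(5, Rational(1, 2)))) ≈ Add(-1.2165, Mul(188.50, I)))
Mul(R, Function('U')(3)) = Mul(Add(Rational(-118, 97), Mul(Rational(843, 10), I, Pow(5, Rational(1, 2)))), Mul(3, Pow(Add(-5, 3), -1))) = Mul(Add(Rational(-118, 97), Mul(Rational(843, 10), I, Pow(5, Rational(1, 2)))), Mul(3, Pow(-2, -1))) = Mul(Add(Rational(-118, 97), Mul(Rational(843, 10), I, Pow(5, Rational(1, 2)))), Mul(3, Rational(-1, 2))) = Mul(Add(Rational(-118, 97), Mul(Rational(843, 10), I, Pow(5, Rational(1, 2)))), Rational(-3, 2)) = Add(Rational(177, 97), Mul(Rational(-2529, 20), I, Pow(5, Rational(1, 2))))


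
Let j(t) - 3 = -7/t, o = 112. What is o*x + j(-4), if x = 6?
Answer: 2707/4 ≈ 676.75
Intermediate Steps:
j(t) = 3 - 7/t
o*x + j(-4) = 112*6 + (3 - 7/(-4)) = 672 + (3 - 7*(-¼)) = 672 + (3 + 7/4) = 672 + 19/4 = 2707/4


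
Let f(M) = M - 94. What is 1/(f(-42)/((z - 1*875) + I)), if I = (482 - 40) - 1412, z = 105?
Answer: 435/34 ≈ 12.794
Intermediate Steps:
f(M) = -94 + M
I = -970 (I = 442 - 1412 = -970)
1/(f(-42)/((z - 1*875) + I)) = 1/((-94 - 42)/((105 - 1*875) - 970)) = 1/(-136/((105 - 875) - 970)) = 1/(-136/(-770 - 970)) = 1/(-136/(-1740)) = 1/(-136*(-1/1740)) = 1/(34/435) = 435/34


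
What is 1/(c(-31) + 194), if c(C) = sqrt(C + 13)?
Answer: 97/18827 - 3*I*sqrt(2)/37654 ≈ 0.0051522 - 0.00011267*I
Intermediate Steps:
c(C) = sqrt(13 + C)
1/(c(-31) + 194) = 1/(sqrt(13 - 31) + 194) = 1/(sqrt(-18) + 194) = 1/(3*I*sqrt(2) + 194) = 1/(194 + 3*I*sqrt(2))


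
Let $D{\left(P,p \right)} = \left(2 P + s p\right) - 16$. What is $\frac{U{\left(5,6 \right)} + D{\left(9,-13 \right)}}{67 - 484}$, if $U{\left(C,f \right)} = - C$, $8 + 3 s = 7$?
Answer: $- \frac{4}{1251} \approx -0.0031974$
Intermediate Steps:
$s = - \frac{1}{3}$ ($s = - \frac{8}{3} + \frac{1}{3} \cdot 7 = - \frac{8}{3} + \frac{7}{3} = - \frac{1}{3} \approx -0.33333$)
$D{\left(P,p \right)} = -16 + 2 P - \frac{p}{3}$ ($D{\left(P,p \right)} = \left(2 P - \frac{p}{3}\right) - 16 = -16 + 2 P - \frac{p}{3}$)
$\frac{U{\left(5,6 \right)} + D{\left(9,-13 \right)}}{67 - 484} = \frac{\left(-1\right) 5 - - \frac{19}{3}}{67 - 484} = \frac{-5 + \left(-16 + 18 + \frac{13}{3}\right)}{-417} = \left(-5 + \frac{19}{3}\right) \left(- \frac{1}{417}\right) = \frac{4}{3} \left(- \frac{1}{417}\right) = - \frac{4}{1251}$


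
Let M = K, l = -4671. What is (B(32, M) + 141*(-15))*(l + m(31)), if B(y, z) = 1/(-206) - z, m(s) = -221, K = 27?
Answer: 1079304838/103 ≈ 1.0479e+7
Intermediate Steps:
M = 27
B(y, z) = -1/206 - z
(B(32, M) + 141*(-15))*(l + m(31)) = ((-1/206 - 1*27) + 141*(-15))*(-4671 - 221) = ((-1/206 - 27) - 2115)*(-4892) = (-5563/206 - 2115)*(-4892) = -441253/206*(-4892) = 1079304838/103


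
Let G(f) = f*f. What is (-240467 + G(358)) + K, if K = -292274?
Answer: -404577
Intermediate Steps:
G(f) = f**2
(-240467 + G(358)) + K = (-240467 + 358**2) - 292274 = (-240467 + 128164) - 292274 = -112303 - 292274 = -404577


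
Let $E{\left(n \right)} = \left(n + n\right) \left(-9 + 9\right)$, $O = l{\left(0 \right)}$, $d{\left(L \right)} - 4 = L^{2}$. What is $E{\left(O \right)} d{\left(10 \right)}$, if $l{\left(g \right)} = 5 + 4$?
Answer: $0$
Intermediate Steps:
$d{\left(L \right)} = 4 + L^{2}$
$l{\left(g \right)} = 9$
$O = 9$
$E{\left(n \right)} = 0$ ($E{\left(n \right)} = 2 n 0 = 0$)
$E{\left(O \right)} d{\left(10 \right)} = 0 \left(4 + 10^{2}\right) = 0 \left(4 + 100\right) = 0 \cdot 104 = 0$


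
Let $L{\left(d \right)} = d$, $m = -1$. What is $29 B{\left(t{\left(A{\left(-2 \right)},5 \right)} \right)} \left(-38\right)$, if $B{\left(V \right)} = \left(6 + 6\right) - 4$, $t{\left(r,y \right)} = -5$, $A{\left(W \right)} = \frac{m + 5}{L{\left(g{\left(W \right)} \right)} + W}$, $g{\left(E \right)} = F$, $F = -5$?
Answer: $-8816$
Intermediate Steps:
$g{\left(E \right)} = -5$
$A{\left(W \right)} = \frac{4}{-5 + W}$ ($A{\left(W \right)} = \frac{-1 + 5}{-5 + W} = \frac{4}{-5 + W}$)
$B{\left(V \right)} = 8$ ($B{\left(V \right)} = 12 - 4 = 8$)
$29 B{\left(t{\left(A{\left(-2 \right)},5 \right)} \right)} \left(-38\right) = 29 \cdot 8 \left(-38\right) = 232 \left(-38\right) = -8816$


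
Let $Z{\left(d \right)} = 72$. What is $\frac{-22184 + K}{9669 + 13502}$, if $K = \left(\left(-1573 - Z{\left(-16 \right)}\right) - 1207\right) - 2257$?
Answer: $- \frac{27293}{23171} \approx -1.1779$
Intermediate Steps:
$K = -5109$ ($K = \left(\left(-1573 - 72\right) - 1207\right) - 2257 = \left(\left(-1573 - 72\right) - 1207\right) + \left(-6237 + 3980\right) = \left(-1645 - 1207\right) - 2257 = -2852 - 2257 = -5109$)
$\frac{-22184 + K}{9669 + 13502} = \frac{-22184 - 5109}{9669 + 13502} = - \frac{27293}{23171}$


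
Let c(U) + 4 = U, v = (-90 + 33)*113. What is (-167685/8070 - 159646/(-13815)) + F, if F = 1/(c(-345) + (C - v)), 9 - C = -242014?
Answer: -1133857546819/122940486270 ≈ -9.2228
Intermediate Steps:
v = -6441 (v = -57*113 = -6441)
C = 242023 (C = 9 - 1*(-242014) = 9 + 242014 = 242023)
c(U) = -4 + U
F = 1/248115 (F = 1/((-4 - 345) + (242023 - 1*(-6441))) = 1/(-349 + (242023 + 6441)) = 1/(-349 + 248464) = 1/248115 ≈ 4.0304e-6)
(-167685/8070 - 159646/(-13815)) + F = (-167685/8070 - 159646/(-13815)) + 1/248115 = (-167685*1/8070 - 159646*(-1/13815)) + 1/248115 = (-11179/538 + 159646/13815) + 1/248115 = -68548337/7432470 + 1/248115 = -1133857546819/122940486270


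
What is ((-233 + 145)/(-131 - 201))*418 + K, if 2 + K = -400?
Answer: -24170/83 ≈ -291.20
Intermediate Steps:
K = -402 (K = -2 - 400 = -402)
((-233 + 145)/(-131 - 201))*418 + K = ((-233 + 145)/(-131 - 201))*418 - 402 = -88/(-332)*418 - 402 = -88*(-1/332)*418 - 402 = (22/83)*418 - 402 = 9196/83 - 402 = -24170/83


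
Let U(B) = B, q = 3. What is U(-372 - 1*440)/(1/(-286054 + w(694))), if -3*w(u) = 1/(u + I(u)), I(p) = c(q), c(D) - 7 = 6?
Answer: 70379582060/303 ≈ 2.3228e+8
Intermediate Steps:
c(D) = 13 (c(D) = 7 + 6 = 13)
I(p) = 13
w(u) = -1/(3*(13 + u)) (w(u) = -1/(3*(u + 13)) = -1/(3*(13 + u)))
U(-372 - 1*440)/(1/(-286054 + w(694))) = (-372 - 1*440)/(1/(-286054 - 1/(39 + 3*694))) = (-372 - 440)/(1/(-286054 - 1/(39 + 2082))) = -812/(1/(-286054 - 1/2121)) = -812/(1/(-606720535/2121)) = -812/(-2121/606720535) = -812*(-606720535/2121) = 70379582060/303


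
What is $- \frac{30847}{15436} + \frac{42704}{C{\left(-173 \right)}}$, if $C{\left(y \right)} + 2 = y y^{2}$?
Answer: $- \frac{160376276937}{79923270484} \approx -2.0066$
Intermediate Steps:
$C{\left(y \right)} = -2 + y^{3}$ ($C{\left(y \right)} = -2 + y y^{2} = -2 + y^{3}$)
$- \frac{30847}{15436} + \frac{42704}{C{\left(-173 \right)}} = - \frac{30847}{15436} + \frac{42704}{-2 + \left(-173\right)^{3}} = \left(-30847\right) \frac{1}{15436} + \frac{42704}{-2 - 5177717} = - \frac{30847}{15436} + \frac{42704}{-5177719} = - \frac{30847}{15436} + 42704 \left(- \frac{1}{5177719}\right) = - \frac{30847}{15436} - \frac{42704}{5177719} = - \frac{160376276937}{79923270484}$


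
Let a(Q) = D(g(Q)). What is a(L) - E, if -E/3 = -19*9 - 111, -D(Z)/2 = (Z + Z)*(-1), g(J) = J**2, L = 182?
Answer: 131650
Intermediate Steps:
D(Z) = 4*Z (D(Z) = -2*(Z + Z)*(-1) = -2*2*Z*(-1) = -(-4)*Z = 4*Z)
a(Q) = 4*Q**2
E = 846 (E = -3*(-19*9 - 111) = -3*(-171 - 111) = -3*(-282) = 846)
a(L) - E = 4*182**2 - 1*846 = 4*33124 - 846 = 132496 - 846 = 131650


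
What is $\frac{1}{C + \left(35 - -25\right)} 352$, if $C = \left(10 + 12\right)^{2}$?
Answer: $\frac{11}{17} \approx 0.64706$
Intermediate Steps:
$C = 484$ ($C = 22^{2} = 484$)
$\frac{1}{C + \left(35 - -25\right)} 352 = \frac{1}{484 + \left(35 - -25\right)} 352 = \frac{1}{484 + \left(35 + 25\right)} 352 = \frac{1}{484 + 60} \cdot 352 = \frac{1}{544} \cdot 352 = \frac{11}{17}$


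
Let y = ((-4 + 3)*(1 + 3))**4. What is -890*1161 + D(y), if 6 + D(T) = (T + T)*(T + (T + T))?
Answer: -640080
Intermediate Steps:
y = 256 (y = (-1*4)**4 = (-4)**4 = 256)
D(T) = -6 + 6*T**2 (D(T) = -6 + (T + T)*(T + (T + T)) = -6 + (2*T)*(T + 2*T) = -6 + (2*T)*(3*T) = -6 + 6*T**2)
-890*1161 + D(y) = -890*1161 + (-6 + 6*256**2) = -1033290 + (-6 + 6*65536) = -1033290 + (-6 + 393216) = -1033290 + 393210 = -640080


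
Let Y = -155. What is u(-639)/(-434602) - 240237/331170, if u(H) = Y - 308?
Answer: -1241120821/1713418385 ≈ -0.72435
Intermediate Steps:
u(H) = -463 (u(H) = -155 - 308 = -463)
u(-639)/(-434602) - 240237/331170 = -463/(-434602) - 240237/331170 = -463*(-1/434602) - 240237*1/331170 = 463/434602 - 80079/110390 = -1241120821/1713418385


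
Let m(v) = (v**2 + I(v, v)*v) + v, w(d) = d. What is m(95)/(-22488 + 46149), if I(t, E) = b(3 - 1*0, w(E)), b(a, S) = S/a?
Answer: 36385/70983 ≈ 0.51259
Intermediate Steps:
I(t, E) = E/3 (I(t, E) = E/(3 - 1*0) = E/(3 + 0) = E/3)
m(v) = v + 4*v**2/3 (m(v) = (v**2 + (v/3)*v) + v = (v**2 + v**2/3) + v = 4*v**2/3 + v = v + 4*v**2/3)
m(95)/(-22488 + 46149) = ((1/3)*95*(3 + 4*95))/(-22488 + 46149) = ((1/3)*95*(3 + 380))/23661 = ((1/3)*95*383)*(1/23661) = (36385/3)*(1/23661) = 36385/70983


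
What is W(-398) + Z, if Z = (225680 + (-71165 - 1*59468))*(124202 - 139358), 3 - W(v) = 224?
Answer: -1440532553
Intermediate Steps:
W(v) = -221 (W(v) = 3 - 1*224 = 3 - 224 = -221)
Z = -1440532332 (Z = (225680 + (-71165 - 59468))*(-15156) = (225680 - 130633)*(-15156) = 95047*(-15156) = -1440532332)
W(-398) + Z = -221 - 1440532332 = -1440532553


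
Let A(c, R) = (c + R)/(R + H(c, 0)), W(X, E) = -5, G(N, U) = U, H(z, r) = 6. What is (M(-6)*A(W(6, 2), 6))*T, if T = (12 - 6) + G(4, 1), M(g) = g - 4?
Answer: -35/6 ≈ -5.8333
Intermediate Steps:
M(g) = -4 + g
A(c, R) = (R + c)/(6 + R) (A(c, R) = (c + R)/(R + 6) = (R + c)/(6 + R))
T = 7 (T = (12 - 6) + 1 = 6 + 1 = 7)
(M(-6)*A(W(6, 2), 6))*T = ((-4 - 6)*((6 - 5)/(6 + 6)))*7 = -10/12*7 = -5/6*7 = -10*1/12*7 = -⅚*7 = -35/6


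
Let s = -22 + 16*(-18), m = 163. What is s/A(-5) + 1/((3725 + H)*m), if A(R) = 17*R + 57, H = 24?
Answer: 94718499/8555218 ≈ 11.071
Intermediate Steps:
A(R) = 57 + 17*R
s = -310 (s = -22 - 288 = -310)
s/A(-5) + 1/((3725 + H)*m) = -310/(57 + 17*(-5)) + 1/((3725 + 24)*163) = -310/(57 - 85) + (1/163)/3749 = -310/(-28) + (1/3749)*(1/163) = -310*(-1/28) + 1/611087 = 155/14 + 1/611087 = 94718499/8555218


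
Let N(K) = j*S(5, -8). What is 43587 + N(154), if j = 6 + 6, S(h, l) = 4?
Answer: 43635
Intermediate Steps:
j = 12
N(K) = 48 (N(K) = 12*4 = 48)
43587 + N(154) = 43587 + 48 = 43635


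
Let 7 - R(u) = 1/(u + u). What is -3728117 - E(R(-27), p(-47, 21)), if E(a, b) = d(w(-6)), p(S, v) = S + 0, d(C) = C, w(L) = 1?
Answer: -3728118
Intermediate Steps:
p(S, v) = S
R(u) = 7 - 1/(2*u) (R(u) = 7 - 1/(u + u) = 7 - 1/(2*u))
E(a, b) = 1
-3728117 - E(R(-27), p(-47, 21)) = -3728117 - 1*1 = -3728117 - 1 = -3728118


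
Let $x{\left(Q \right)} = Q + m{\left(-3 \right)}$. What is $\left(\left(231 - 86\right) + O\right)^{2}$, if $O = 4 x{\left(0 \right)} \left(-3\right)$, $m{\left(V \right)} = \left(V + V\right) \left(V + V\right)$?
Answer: $82369$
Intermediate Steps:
$m{\left(V \right)} = 4 V^{2}$ ($m{\left(V \right)} = 2 V 2 V = 4 V^{2}$)
$x{\left(Q \right)} = 36 + Q$ ($x{\left(Q \right)} = Q + 4 \left(-3\right)^{2} = Q + 4 \cdot 9 = Q + 36 = 36 + Q$)
$O = -432$ ($O = 4 \left(36 + 0\right) \left(-3\right) = 4 \cdot 36 \left(-3\right) = 144 \left(-3\right) = -432$)
$\left(\left(231 - 86\right) + O\right)^{2} = \left(\left(231 - 86\right) - 432\right)^{2} = \left(145 - 432\right)^{2} = \left(-287\right)^{2} = 82369$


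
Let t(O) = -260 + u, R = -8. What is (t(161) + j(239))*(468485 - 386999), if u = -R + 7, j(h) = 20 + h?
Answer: 1140804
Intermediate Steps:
u = 15 (u = -1*(-8) + 7 = 8 + 7 = 15)
t(O) = -245 (t(O) = -260 + 15 = -245)
(t(161) + j(239))*(468485 - 386999) = (-245 + (20 + 239))*(468485 - 386999) = (-245 + 259)*81486 = 14*81486 = 1140804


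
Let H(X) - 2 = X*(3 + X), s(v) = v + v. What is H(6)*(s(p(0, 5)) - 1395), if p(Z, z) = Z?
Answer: -78120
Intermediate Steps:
s(v) = 2*v
H(X) = 2 + X*(3 + X)
H(6)*(s(p(0, 5)) - 1395) = (2 + 6² + 3*6)*(2*0 - 1395) = (2 + 36 + 18)*(0 - 1395) = 56*(-1395) = -78120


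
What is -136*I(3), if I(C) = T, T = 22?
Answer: -2992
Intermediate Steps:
I(C) = 22
-136*I(3) = -136*22 = -2992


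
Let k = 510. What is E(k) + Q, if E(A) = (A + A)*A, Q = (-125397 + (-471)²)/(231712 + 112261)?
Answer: 178934851044/343973 ≈ 5.2020e+5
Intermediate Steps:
Q = 96444/343973 (Q = (-125397 + 221841)/343973 = 96444*(1/343973) = 96444/343973 ≈ 0.28038)
E(A) = 2*A² (E(A) = (2*A)*A = 2*A²)
E(k) + Q = 2*510² + 96444/343973 = 2*260100 + 96444/343973 = 520200 + 96444/343973 = 178934851044/343973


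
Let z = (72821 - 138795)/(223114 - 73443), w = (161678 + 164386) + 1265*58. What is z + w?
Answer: 59783620240/149671 ≈ 3.9943e+5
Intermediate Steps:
w = 399434 (w = 326064 + 73370 = 399434)
z = -65974/149671 ≈ -0.44079
z + w = -65974/149671 + 399434 = 59783620240/149671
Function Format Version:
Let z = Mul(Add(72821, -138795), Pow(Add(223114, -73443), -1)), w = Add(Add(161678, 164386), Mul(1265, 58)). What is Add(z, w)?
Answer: Rational(59783620240, 149671) ≈ 3.9943e+5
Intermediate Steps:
w = 399434 (w = Add(326064, 73370) = 399434)
z = Rational(-65974, 149671) (z = Mul(-65974, Pow(149671, -1)) = Mul(-65974, Rational(1, 149671)) = Rational(-65974, 149671) ≈ -0.44079)
Add(z, w) = Add(Rational(-65974, 149671), 399434) = Rational(59783620240, 149671)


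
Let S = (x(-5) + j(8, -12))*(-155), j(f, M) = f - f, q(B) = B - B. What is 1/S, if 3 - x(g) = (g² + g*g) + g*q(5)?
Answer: 1/7285 ≈ 0.00013727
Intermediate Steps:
q(B) = 0
j(f, M) = 0
x(g) = 3 - 2*g² (x(g) = 3 - ((g² + g*g) + g*0) = 3 - ((g² + g²) + 0) = 3 - (2*g² + 0) = 3 - 2*g²)
S = 7285 (S = ((3 - 2*(-5)²) + 0)*(-155) = ((3 - 2*25) + 0)*(-155) = ((3 - 50) + 0)*(-155) = (-47 + 0)*(-155) = -47*(-155) = 7285)
1/S = 1/7285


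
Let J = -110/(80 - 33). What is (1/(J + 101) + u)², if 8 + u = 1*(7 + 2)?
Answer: 21939856/21501769 ≈ 1.0204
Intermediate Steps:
J = -110/47 ≈ -2.3404
u = 1 (u = -8 + 1*(7 + 2) = -8 + 1*9 = -8 + 9 = 1)
(1/(J + 101) + u)² = (1/(-110/47 + 101) + 1)² = (1/(4637/47) + 1)² = (47/4637 + 1)² = (4684/4637)² = 21939856/21501769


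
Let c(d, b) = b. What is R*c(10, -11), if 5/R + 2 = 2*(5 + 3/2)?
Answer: -5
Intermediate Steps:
R = 5/11 (R = 5/(-2 + 2*(5 + 3/2)) = 5/(-2 + 2*(13/2)) = 5/(-2 + 13) = 5/11 ≈ 0.45455)
R*c(10, -11) = (5/11)*(-11) = -5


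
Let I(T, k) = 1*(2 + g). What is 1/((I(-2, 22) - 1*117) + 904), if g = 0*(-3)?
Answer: 1/789 ≈ 0.0012674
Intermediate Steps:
g = 0
I(T, k) = 2 (I(T, k) = 1*(2 + 0) = 1*2 = 2)
1/((I(-2, 22) - 1*117) + 904) = 1/((2 - 1*117) + 904) = 1/((2 - 117) + 904) = 1/(-115 + 904) = 1/789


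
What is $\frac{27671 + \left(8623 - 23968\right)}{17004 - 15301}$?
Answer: $\frac{12326}{1703} \approx 7.2378$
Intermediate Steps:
$\frac{27671 + \left(8623 - 23968\right)}{17004 - 15301} = \frac{27671 + \left(8623 - 23968\right)}{1703} = \left(27671 - 15345\right) \frac{1}{1703} = 12326 \cdot \frac{1}{1703} = \frac{12326}{1703}$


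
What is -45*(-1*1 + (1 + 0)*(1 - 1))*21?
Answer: 945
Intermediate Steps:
-45*(-1*1 + (1 + 0)*(1 - 1))*21 = -45*(-1 + 1*0)*21 = -45*(-1 + 0)*21 = -45*(-1)*21 = 45*21 = 945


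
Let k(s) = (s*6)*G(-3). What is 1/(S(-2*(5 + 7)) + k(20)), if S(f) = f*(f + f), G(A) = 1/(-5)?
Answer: 1/1128 ≈ 0.00088653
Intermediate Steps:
G(A) = -⅕
k(s) = -6*s/5 (k(s) = (s*6)*(-⅕) = (6*s)*(-⅕) = -6*s/5)
S(f) = 2*f² (S(f) = f*(2*f) = 2*f²)
1/(S(-2*(5 + 7)) + k(20)) = 1/(2*(-2*(5 + 7))² - 6/5*20) = 1/(2*(-2*12)² - 24) = 1/(2*(-24)² - 24) = 1/(2*576 - 24) = 1/(1152 - 24) = 1/1128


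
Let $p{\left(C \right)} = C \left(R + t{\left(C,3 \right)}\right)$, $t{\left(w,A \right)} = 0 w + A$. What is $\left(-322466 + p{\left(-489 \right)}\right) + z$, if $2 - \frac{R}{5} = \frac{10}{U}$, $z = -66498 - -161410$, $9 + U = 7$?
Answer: $-246136$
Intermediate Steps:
$U = -2$ ($U = -9 + 7 = -2$)
$z = 94912$ ($z = -66498 + 161410 = 94912$)
$t{\left(w,A \right)} = A$ ($t{\left(w,A \right)} = 0 + A = A$)
$R = 35$ ($R = 10 - 5 \frac{10}{-2} = 10 - 5 \cdot 10 \left(- \frac{1}{2}\right) = 10 - -25 = 10 + 25 = 35$)
$p{\left(C \right)} = 38 C$ ($p{\left(C \right)} = C \left(35 + 3\right) = C 38 = 38 C$)
$\left(-322466 + p{\left(-489 \right)}\right) + z = \left(-322466 + 38 \left(-489\right)\right) + 94912 = \left(-322466 - 18582\right) + 94912 = -341048 + 94912 = -246136$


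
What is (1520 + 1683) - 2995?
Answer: 208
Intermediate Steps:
(1520 + 1683) - 2995 = 3203 - 2995 = 208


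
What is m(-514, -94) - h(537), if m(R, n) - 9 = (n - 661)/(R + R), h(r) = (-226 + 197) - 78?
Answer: 120003/1028 ≈ 116.73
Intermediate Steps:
h(r) = -107 (h(r) = -29 - 78 = -107)
m(R, n) = 9 + (-661 + n)/(2*R) (m(R, n) = 9 + (n - 661)/(R + R) = 9 + (-661 + n)/((2*R)) = 9 + (-661 + n)*(1/(2*R)) = 9 + (-661 + n)/(2*R))
m(-514, -94) - h(537) = (½)*(-661 - 94 + 18*(-514))/(-514) - 1*(-107) = (½)*(-1/514)*(-661 - 94 - 9252) + 107 = (½)*(-1/514)*(-10007) + 107 = 10007/1028 + 107 = 120003/1028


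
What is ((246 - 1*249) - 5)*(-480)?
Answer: 3840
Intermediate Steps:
((246 - 1*249) - 5)*(-480) = ((246 - 249) - 5)*(-480) = (-3 - 5)*(-480) = -8*(-480) = 3840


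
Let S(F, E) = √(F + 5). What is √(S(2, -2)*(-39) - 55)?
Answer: √(-55 - 39*√7) ≈ 12.577*I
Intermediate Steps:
S(F, E) = √(5 + F)
√(S(2, -2)*(-39) - 55) = √(√(5 + 2)*(-39) - 55) = √(√7*(-39) - 55) = √(-39*√7 - 55) = √(-55 - 39*√7)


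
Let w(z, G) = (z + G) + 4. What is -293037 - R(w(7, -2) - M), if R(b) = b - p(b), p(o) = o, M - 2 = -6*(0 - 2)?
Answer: -293037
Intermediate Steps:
w(z, G) = 4 + G + z (w(z, G) = (G + z) + 4 = 4 + G + z)
M = 14 (M = 2 - 6*(0 - 2) = 2 - 6*(-2) = 2 + 12 = 14)
R(b) = 0 (R(b) = b - b = 0)
-293037 - R(w(7, -2) - M) = -293037 - 1*0 = -293037 + 0 = -293037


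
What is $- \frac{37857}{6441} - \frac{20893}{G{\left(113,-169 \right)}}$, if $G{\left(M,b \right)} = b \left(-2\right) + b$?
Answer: $- \frac{46989882}{362843} \approx -129.5$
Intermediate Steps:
$G{\left(M,b \right)} = - b$ ($G{\left(M,b \right)} = - 2 b + b = - b$)
$- \frac{37857}{6441} - \frac{20893}{G{\left(113,-169 \right)}} = - \frac{37857}{6441} - \frac{20893}{\left(-1\right) \left(-169\right)} = \left(-37857\right) \frac{1}{6441} - \frac{20893}{169} = - \frac{12619}{2147} - \frac{20893}{169} = - \frac{46989882}{362843}$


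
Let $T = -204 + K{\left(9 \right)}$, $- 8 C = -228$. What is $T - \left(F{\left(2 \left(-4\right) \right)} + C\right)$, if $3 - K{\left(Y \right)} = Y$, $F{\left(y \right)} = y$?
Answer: $- \frac{461}{2} \approx -230.5$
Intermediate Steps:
$C = \frac{57}{2}$ ($C = \left(- \frac{1}{8}\right) \left(-228\right) = \frac{57}{2} \approx 28.5$)
$K{\left(Y \right)} = 3 - Y$
$T = -210$ ($T = -204 + \left(3 - 9\right) = -204 - 6 = -210$)
$T - \left(F{\left(2 \left(-4\right) \right)} + C\right) = -210 - \left(2 \left(-4\right) + \frac{57}{2}\right) = -210 - \left(-8 + \frac{57}{2}\right) = -210 - \frac{41}{2} = - \frac{461}{2}$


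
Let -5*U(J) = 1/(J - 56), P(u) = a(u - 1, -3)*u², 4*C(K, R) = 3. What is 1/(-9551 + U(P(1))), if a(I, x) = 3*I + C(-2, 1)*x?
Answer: -1165/11126911 ≈ -0.00010470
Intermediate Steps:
C(K, R) = ¾ (C(K, R) = (¼)*3 = ¾)
a(I, x) = 3*I + 3*x/4
P(u) = u²*(-21/4 + 3*u) (P(u) = (3*(u - 1) + (¾)*(-3))*u² = (3*(-1 + u) - 9/4)*u² = ((-3 + 3*u) - 9/4)*u² = (-21/4 + 3*u)*u² = u²*(-21/4 + 3*u))
U(J) = -1/(5*(-56 + J)) (U(J) = -1/(5*(J - 56)) = -1/(5*(-56 + J)))
1/(-9551 + U(P(1))) = 1/(-9551 - 1/(-280 + 5*(1²*(-21/4 + 3*1)))) = 1/(-9551 - 1/(-280 + 5*(1*(-21/4 + 3)))) = 1/(-9551 - 1/(-280 + 5*(1*(-9/4)))) = 1/(-9551 - 1/(-280 + 5*(-9/4))) = 1/(-9551 - 1/(-280 - 45/4)) = 1/(-9551 - 1/(-1165/4)) = 1/(-9551 - 1*(-4/1165)) = 1/(-9551 + 4/1165) = 1/(-11126911/1165) = -1165/11126911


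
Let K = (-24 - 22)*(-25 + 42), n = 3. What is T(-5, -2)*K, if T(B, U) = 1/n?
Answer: -782/3 ≈ -260.67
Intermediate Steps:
K = -782 (K = -46*17 = -782)
T(B, U) = 1/3
T(-5, -2)*K = (1/3)*(-782) = -782/3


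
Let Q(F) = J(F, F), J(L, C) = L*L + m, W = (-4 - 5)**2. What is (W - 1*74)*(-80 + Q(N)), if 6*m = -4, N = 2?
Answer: -1610/3 ≈ -536.67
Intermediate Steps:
W = 81 (W = (-9)**2 = 81)
m = -2/3 (m = (1/6)*(-4) = -2/3 ≈ -0.66667)
J(L, C) = -2/3 + L**2 (J(L, C) = L*L - 2/3 = L**2 - 2/3 = -2/3 + L**2)
Q(F) = -2/3 + F**2
(W - 1*74)*(-80 + Q(N)) = (81 - 1*74)*(-80 + (-2/3 + 2**2)) = (81 - 74)*(-80 + (-2/3 + 4)) = 7*(-80 + 10/3) = 7*(-230/3) = -1610/3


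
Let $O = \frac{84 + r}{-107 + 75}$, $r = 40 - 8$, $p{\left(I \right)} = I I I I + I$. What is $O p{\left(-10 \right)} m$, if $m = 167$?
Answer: $- \frac{24190785}{4} \approx -6.0477 \cdot 10^{6}$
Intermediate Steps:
$p{\left(I \right)} = I + I^{4}$ ($p{\left(I \right)} = I I^{2} I + I = I I^{3} + I = I^{4} + I = I + I^{4}$)
$r = 32$ ($r = 40 - 8 = 32$)
$O = - \frac{29}{8}$ ($O = \frac{84 + 32}{-107 + 75} = \frac{116}{-32} = 116 \left(- \frac{1}{32}\right) = - \frac{29}{8} \approx -3.625$)
$O p{\left(-10 \right)} m = - \frac{29 \left(-10 + \left(-10\right)^{4}\right)}{8} \cdot 167 = - \frac{29 \left(-10 + 10000\right)}{8} \cdot 167 = \left(- \frac{29}{8}\right) 9990 \cdot 167 = \left(- \frac{144855}{4}\right) 167 = - \frac{24190785}{4}$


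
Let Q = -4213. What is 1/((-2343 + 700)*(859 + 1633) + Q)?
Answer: -1/4098569 ≈ -2.4399e-7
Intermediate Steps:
1/((-2343 + 700)*(859 + 1633) + Q) = 1/((-2343 + 700)*(859 + 1633) - 4213) = 1/(-1643*2492 - 4213) = 1/(-4094356 - 4213) = 1/(-4098569) = -1/4098569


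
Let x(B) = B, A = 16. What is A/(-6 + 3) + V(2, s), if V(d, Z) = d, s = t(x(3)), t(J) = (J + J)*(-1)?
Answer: -10/3 ≈ -3.3333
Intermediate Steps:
t(J) = -2*J (t(J) = (2*J)*(-1) = -2*J)
s = -6 (s = -2*3 = -6)
A/(-6 + 3) + V(2, s) = 16/(-6 + 3) + 2 = 16/(-3) + 2 = 16*(-⅓) + 2 = -16/3 + 2 = -10/3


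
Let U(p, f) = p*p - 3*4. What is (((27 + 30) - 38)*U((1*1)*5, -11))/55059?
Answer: 247/55059 ≈ 0.0044861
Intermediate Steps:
U(p, f) = -12 + p² (U(p, f) = p² - 12 = -12 + p²)
(((27 + 30) - 38)*U((1*1)*5, -11))/55059 = (((27 + 30) - 38)*(-12 + ((1*1)*5)²))/55059 = ((57 - 38)*(-12 + (1*5)²))*(1/55059) = (19*(-12 + 5²))*(1/55059) = (19*(-12 + 25))*(1/55059) = (19*13)*(1/55059) = 247*(1/55059) = 247/55059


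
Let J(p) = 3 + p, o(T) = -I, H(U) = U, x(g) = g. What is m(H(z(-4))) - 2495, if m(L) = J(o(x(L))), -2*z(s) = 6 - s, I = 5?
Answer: -2497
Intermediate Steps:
z(s) = -3 + s/2 (z(s) = -(6 - s)/2 = -3 + s/2)
o(T) = -5 (o(T) = -1*5 = -5)
m(L) = -2 (m(L) = 3 - 5 = -2)
m(H(z(-4))) - 2495 = -2 - 2495 = -2497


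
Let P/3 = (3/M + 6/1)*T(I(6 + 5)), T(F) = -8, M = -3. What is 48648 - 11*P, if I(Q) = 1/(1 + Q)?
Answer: 49968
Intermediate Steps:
P = -120 (P = 3*((3/(-3) + 6/1)*(-8)) = 3*((3*(-⅓) + 6*1)*(-8)) = 3*((-1 + 6)*(-8)) = 3*(5*(-8)) = 3*(-40) = -120)
48648 - 11*P = 48648 - 11*(-120) = 48648 - 1*(-1320) = 48648 + 1320 = 49968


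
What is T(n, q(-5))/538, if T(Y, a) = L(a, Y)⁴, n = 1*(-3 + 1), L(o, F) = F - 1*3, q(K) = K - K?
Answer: 625/538 ≈ 1.1617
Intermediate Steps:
q(K) = 0
L(o, F) = -3 + F (L(o, F) = F - 3 = -3 + F)
n = -2 (n = 1*(-2) = -2)
T(Y, a) = (-3 + Y)⁴
T(n, q(-5))/538 = (-3 - 2)⁴/538 = (-5)⁴*(1/538) = 625*(1/538) = 625/538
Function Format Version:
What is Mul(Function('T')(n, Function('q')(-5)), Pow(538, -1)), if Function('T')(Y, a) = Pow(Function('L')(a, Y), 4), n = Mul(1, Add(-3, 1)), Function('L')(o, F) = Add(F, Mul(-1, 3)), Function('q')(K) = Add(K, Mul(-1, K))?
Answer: Rational(625, 538) ≈ 1.1617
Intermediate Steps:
Function('q')(K) = 0
Function('L')(o, F) = Add(-3, F) (Function('L')(o, F) = Add(F, -3) = Add(-3, F))
n = -2 (n = Mul(1, -2) = -2)
Function('T')(Y, a) = Pow(Add(-3, Y), 4)
Mul(Function('T')(n, Function('q')(-5)), Pow(538, -1)) = Mul(Pow(Add(-3, -2), 4), Pow(538, -1)) = Mul(Pow(-5, 4), Rational(1, 538)) = Mul(625, Rational(1, 538)) = Rational(625, 538)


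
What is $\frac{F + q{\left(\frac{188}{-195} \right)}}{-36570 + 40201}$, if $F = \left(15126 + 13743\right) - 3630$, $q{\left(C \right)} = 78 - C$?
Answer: $\frac{4937003}{708045} \approx 6.9727$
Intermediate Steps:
$F = 25239$ ($F = 28869 - 3630 = 25239$)
$\frac{F + q{\left(\frac{188}{-195} \right)}}{-36570 + 40201} = \frac{25239 + \left(78 - \frac{188}{-195}\right)}{-36570 + 40201} = \frac{25239 + \left(78 - 188 \left(- \frac{1}{195}\right)\right)}{3631} = \left(25239 + \left(78 - - \frac{188}{195}\right)\right) \frac{1}{3631} = \left(25239 + \left(78 + \frac{188}{195}\right)\right) \frac{1}{3631} = \left(25239 + \frac{15398}{195}\right) \frac{1}{3631} = \frac{4937003}{195} \cdot \frac{1}{3631} = \frac{4937003}{708045}$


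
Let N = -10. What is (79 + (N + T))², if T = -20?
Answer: 2401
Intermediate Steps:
(79 + (N + T))² = (79 + (-10 - 20))² = (79 - 30)² = 49² = 2401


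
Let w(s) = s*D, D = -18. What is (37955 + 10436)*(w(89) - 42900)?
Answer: -2153496282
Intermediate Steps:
w(s) = -18*s (w(s) = s*(-18) = -18*s)
(37955 + 10436)*(w(89) - 42900) = (37955 + 10436)*(-18*89 - 42900) = 48391*(-1602 - 42900) = 48391*(-44502) = -2153496282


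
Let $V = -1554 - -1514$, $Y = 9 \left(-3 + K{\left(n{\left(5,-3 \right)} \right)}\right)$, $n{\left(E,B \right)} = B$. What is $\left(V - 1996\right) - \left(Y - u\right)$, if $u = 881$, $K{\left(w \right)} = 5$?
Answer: $-1173$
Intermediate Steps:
$Y = 18$ ($Y = 9 \left(-3 + 5\right) = 9 \cdot 2 = 18$)
$V = -40$ ($V = -1554 + 1514 = -40$)
$\left(V - 1996\right) - \left(Y - u\right) = \left(-40 - 1996\right) + \left(881 - 18\right) = -2036 + \left(881 - 18\right) = -2036 + 863 = -1173$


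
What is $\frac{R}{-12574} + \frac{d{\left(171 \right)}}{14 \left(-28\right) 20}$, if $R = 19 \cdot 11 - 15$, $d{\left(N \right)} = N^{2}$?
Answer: $- \frac{184598647}{49290080} \approx -3.7451$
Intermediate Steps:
$R = 194$ ($R = 209 - 15 = 194$)
$\frac{R}{-12574} + \frac{d{\left(171 \right)}}{14 \left(-28\right) 20} = \frac{194}{-12574} + \frac{171^{2}}{14 \left(-28\right) 20} = 194 \left(- \frac{1}{12574}\right) + \frac{29241}{\left(-392\right) 20} = - \frac{97}{6287} + \frac{29241}{-7840} = - \frac{97}{6287} + 29241 \left(- \frac{1}{7840}\right) = - \frac{97}{6287} - \frac{29241}{7840} = - \frac{184598647}{49290080}$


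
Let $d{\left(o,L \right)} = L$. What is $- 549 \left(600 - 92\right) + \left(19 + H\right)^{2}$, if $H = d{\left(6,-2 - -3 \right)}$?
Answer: $-278492$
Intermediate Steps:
$H = 1$ ($H = -2 - -3 = -2 + 3 = 1$)
$- 549 \left(600 - 92\right) + \left(19 + H\right)^{2} = - 549 \left(600 - 92\right) + \left(19 + 1\right)^{2} = \left(-549\right) 508 + 20^{2} = -278892 + 400 = -278492$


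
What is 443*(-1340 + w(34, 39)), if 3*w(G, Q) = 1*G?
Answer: -1765798/3 ≈ -5.8860e+5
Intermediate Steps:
w(G, Q) = G/3 (w(G, Q) = (1*G)/3 = G/3)
443*(-1340 + w(34, 39)) = 443*(-1340 + (⅓)*34) = 443*(-1340 + 34/3) = 443*(-3986/3) = -1765798/3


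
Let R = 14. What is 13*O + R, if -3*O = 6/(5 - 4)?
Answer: -12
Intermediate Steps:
O = -2 (O = -2/(5 - 4) = -2/1 = -2 ≈ -2.0000)
13*O + R = 13*(-2) + 14 = -26 + 14 = -12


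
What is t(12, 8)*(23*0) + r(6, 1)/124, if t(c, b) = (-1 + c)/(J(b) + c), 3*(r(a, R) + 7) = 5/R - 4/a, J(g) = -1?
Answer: -25/558 ≈ -0.044803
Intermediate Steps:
r(a, R) = -7 - 4/(3*a) + 5/(3*R) (r(a, R) = -7 + (5/R - 4/a)/3 = -7 + (-4/a + 5/R)/3 = -7 + (-4/(3*a) + 5/(3*R)) = -7 - 4/(3*a) + 5/(3*R))
t(c, b) = 1 (t(c, b) = (-1 + c)/(-1 + c) = 1)
t(12, 8)*(23*0) + r(6, 1)/124 = 1*(23*0) + (-7 - 4/3/6 + (5/3)/1)/124 = 1*0 + (-7 - 4/3*⅙ + (5/3)*1)*(1/124) = 0 + (-7 - 2/9 + 5/3)*(1/124) = 0 - 50/9*1/124 = 0 - 25/558 = -25/558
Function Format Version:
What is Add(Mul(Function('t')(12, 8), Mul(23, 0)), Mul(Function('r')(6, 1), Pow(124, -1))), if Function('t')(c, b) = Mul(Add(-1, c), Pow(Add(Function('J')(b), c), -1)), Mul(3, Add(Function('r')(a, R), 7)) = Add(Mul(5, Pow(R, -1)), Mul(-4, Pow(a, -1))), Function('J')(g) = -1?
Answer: Rational(-25, 558) ≈ -0.044803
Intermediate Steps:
Function('r')(a, R) = Add(-7, Mul(Rational(-4, 3), Pow(a, -1)), Mul(Rational(5, 3), Pow(R, -1))) (Function('r')(a, R) = Add(-7, Mul(Rational(1, 3), Add(Mul(5, Pow(R, -1)), Mul(-4, Pow(a, -1))))) = Add(-7, Mul(Rational(1, 3), Add(Mul(-4, Pow(a, -1)), Mul(5, Pow(R, -1))))) = Add(-7, Add(Mul(Rational(-4, 3), Pow(a, -1)), Mul(Rational(5, 3), Pow(R, -1)))) = Add(-7, Mul(Rational(-4, 3), Pow(a, -1)), Mul(Rational(5, 3), Pow(R, -1))))
Function('t')(c, b) = 1 (Function('t')(c, b) = Mul(Add(-1, c), Pow(Add(-1, c), -1)) = 1)
Add(Mul(Function('t')(12, 8), Mul(23, 0)), Mul(Function('r')(6, 1), Pow(124, -1))) = Add(Mul(1, Mul(23, 0)), Mul(Add(-7, Mul(Rational(-4, 3), Pow(6, -1)), Mul(Rational(5, 3), Pow(1, -1))), Pow(124, -1))) = Add(Mul(1, 0), Mul(Add(-7, Mul(Rational(-4, 3), Rational(1, 6)), Mul(Rational(5, 3), 1)), Rational(1, 124))) = Add(0, Mul(Add(-7, Rational(-2, 9), Rational(5, 3)), Rational(1, 124))) = Add(0, Mul(Rational(-50, 9), Rational(1, 124))) = Add(0, Rational(-25, 558)) = Rational(-25, 558)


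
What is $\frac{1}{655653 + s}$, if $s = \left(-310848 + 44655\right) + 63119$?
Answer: $\frac{1}{452579} \approx 2.2096 \cdot 10^{-6}$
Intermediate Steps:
$s = -203074$ ($s = -266193 + 63119 = -203074$)
$\frac{1}{655653 + s} = \frac{1}{655653 - 203074} = \frac{1}{452579}$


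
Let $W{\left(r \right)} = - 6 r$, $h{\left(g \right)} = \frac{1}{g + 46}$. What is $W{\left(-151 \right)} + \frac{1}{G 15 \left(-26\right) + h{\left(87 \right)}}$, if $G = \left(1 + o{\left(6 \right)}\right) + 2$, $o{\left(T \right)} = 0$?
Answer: $\frac{140981621}{155609} \approx 906.0$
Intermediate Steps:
$h{\left(g \right)} = \frac{1}{46 + g}$
$G = 3$ ($G = \left(1 + 0\right) + 2 = 1 + 2 = 3$)
$W{\left(-151 \right)} + \frac{1}{G 15 \left(-26\right) + h{\left(87 \right)}} = \left(-6\right) \left(-151\right) + \frac{1}{3 \cdot 15 \left(-26\right) + \frac{1}{46 + 87}} = 906 + \frac{1}{45 \left(-26\right) + \frac{1}{133}} = 906 + \frac{1}{-1170 + \frac{1}{133}} = 906 + \frac{1}{- \frac{155609}{133}} = 906 - \frac{133}{155609} = \frac{140981621}{155609}$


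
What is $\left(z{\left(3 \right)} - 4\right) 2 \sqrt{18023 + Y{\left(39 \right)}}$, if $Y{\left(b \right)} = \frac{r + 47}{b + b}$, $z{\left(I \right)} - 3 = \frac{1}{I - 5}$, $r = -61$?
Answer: $- \frac{\sqrt{27412710}}{13} \approx -402.75$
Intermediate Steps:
$z{\left(I \right)} = 3 + \frac{1}{-5 + I}$ ($z{\left(I \right)} = 3 + \frac{1}{I - 5} = 3 + \frac{1}{-5 + I}$)
$Y{\left(b \right)} = - \frac{7}{b}$ ($Y{\left(b \right)} = \frac{-61 + 47}{b + b} = - \frac{14}{2 b} = - 14 \frac{1}{2 b} = - \frac{7}{b}$)
$\left(z{\left(3 \right)} - 4\right) 2 \sqrt{18023 + Y{\left(39 \right)}} = \left(\frac{-14 + 3 \cdot 3}{-5 + 3} - 4\right) 2 \sqrt{18023 - \frac{7}{39}} = \left(\frac{-14 + 9}{-2} - 4\right) 2 \sqrt{18023 - \frac{7}{39}} = \left(\left(- \frac{1}{2}\right) \left(-5\right) - 4\right) 2 \sqrt{18023 - \frac{7}{39}} = \left(\frac{5}{2} - 4\right) 2 \sqrt{\frac{702890}{39}} = \left(- \frac{3}{2}\right) 2 \frac{\sqrt{27412710}}{39} = - 3 \frac{\sqrt{27412710}}{39} = - \frac{\sqrt{27412710}}{13}$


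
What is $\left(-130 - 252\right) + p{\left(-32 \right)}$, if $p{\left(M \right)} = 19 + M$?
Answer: $-395$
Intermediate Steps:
$\left(-130 - 252\right) + p{\left(-32 \right)} = \left(-130 - 252\right) + \left(19 - 32\right) = -382 - 13 = -395$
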